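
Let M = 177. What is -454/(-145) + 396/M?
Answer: 45926/8555 ≈ 5.3683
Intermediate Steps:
-454/(-145) + 396/M = -454/(-145) + 396/177 = -454*(-1/145) + 396*(1/177) = 454/145 + 132/59 = 45926/8555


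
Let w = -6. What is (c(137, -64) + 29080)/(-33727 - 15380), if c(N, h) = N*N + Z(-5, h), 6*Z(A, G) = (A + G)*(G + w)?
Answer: -16218/16369 ≈ -0.99078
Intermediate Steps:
Z(A, G) = (-6 + G)*(A + G)/6 (Z(A, G) = ((A + G)*(G - 6))/6 = ((A + G)*(-6 + G))/6 = ((-6 + G)*(A + G))/6 = (-6 + G)*(A + G)/6)
c(N, h) = 5 + N**2 - 11*h/6 + h**2/6 (c(N, h) = N*N + (-1*(-5) - h + h**2/6 + (1/6)*(-5)*h) = N**2 + (5 - h + h**2/6 - 5*h/6) = N**2 + (5 - 11*h/6 + h**2/6) = 5 + N**2 - 11*h/6 + h**2/6)
(c(137, -64) + 29080)/(-33727 - 15380) = ((5 + 137**2 - 11/6*(-64) + (1/6)*(-64)**2) + 29080)/(-33727 - 15380) = ((5 + 18769 + 352/3 + (1/6)*4096) + 29080)/(-49107) = ((5 + 18769 + 352/3 + 2048/3) + 29080)*(-1/49107) = (19574 + 29080)*(-1/49107) = 48654*(-1/49107) = -16218/16369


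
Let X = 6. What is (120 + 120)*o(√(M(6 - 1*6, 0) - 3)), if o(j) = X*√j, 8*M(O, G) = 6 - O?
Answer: 720*√6*√I ≈ 1247.1 + 1247.1*I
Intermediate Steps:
M(O, G) = ¾ - O/8 (M(O, G) = (6 - O)/8 = ¾ - O/8)
o(j) = 6*√j
(120 + 120)*o(√(M(6 - 1*6, 0) - 3)) = (120 + 120)*(6*√(√((¾ - (6 - 1*6)/8) - 3))) = 240*(6*√(√((¾ - (6 - 6)/8) - 3))) = 240*(6*√(√((¾ - ⅛*0) - 3))) = 240*(6*√(√((¾ + 0) - 3))) = 240*(6*√(√(¾ - 3))) = 240*(6*√(√(-9/4))) = 240*(6*√(3*I/2)) = 240*(6*(√6*√I/2)) = 240*(3*√6*√I) = 720*√6*√I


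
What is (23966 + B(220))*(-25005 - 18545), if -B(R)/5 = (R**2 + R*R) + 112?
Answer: 20058868700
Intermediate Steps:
B(R) = -560 - 10*R**2 (B(R) = -5*((R**2 + R*R) + 112) = -5*((R**2 + R**2) + 112) = -5*(2*R**2 + 112) = -5*(112 + 2*R**2) = -560 - 10*R**2)
(23966 + B(220))*(-25005 - 18545) = (23966 + (-560 - 10*220**2))*(-25005 - 18545) = (23966 + (-560 - 10*48400))*(-43550) = (23966 + (-560 - 484000))*(-43550) = (23966 - 484560)*(-43550) = -460594*(-43550) = 20058868700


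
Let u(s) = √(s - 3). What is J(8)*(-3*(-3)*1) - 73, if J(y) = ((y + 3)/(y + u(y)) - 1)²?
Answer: -241099/3481 - 5742*√5/3481 ≈ -72.950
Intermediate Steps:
u(s) = √(-3 + s)
J(y) = (-1 + (3 + y)/(y + √(-3 + y)))² (J(y) = ((y + 3)/(y + √(-3 + y)) - 1)² = ((3 + y)/(y + √(-3 + y)) - 1)² = (-1 + (3 + y)/(y + √(-3 + y)))²)
J(8)*(-3*(-3)*1) - 73 = ((-3 + √(-3 + 8))²/(8 + √(-3 + 8))²)*(-3*(-3)*1) - 73 = ((-3 + √5)²/(8 + √5)²)*(9*1) - 73 = ((-3 + √5)²/(8 + √5)²)*9 - 73 = 9*(-3 + √5)²/(8 + √5)² - 73 = -73 + 9*(-3 + √5)²/(8 + √5)²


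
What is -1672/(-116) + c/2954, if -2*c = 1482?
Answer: 1213283/85666 ≈ 14.163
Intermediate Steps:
c = -741 (c = -1/2*1482 = -741)
-1672/(-116) + c/2954 = -1672/(-116) - 741/2954 = -1672*(-1/116) - 741*1/2954 = 418/29 - 741/2954 = 1213283/85666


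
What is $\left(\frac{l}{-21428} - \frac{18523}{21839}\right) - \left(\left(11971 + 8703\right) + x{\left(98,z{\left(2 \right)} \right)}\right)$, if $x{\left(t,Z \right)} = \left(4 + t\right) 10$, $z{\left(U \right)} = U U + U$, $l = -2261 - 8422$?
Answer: $- \frac{10152220004655}{467966092} \approx -21694.0$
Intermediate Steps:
$l = -10683$
$z{\left(U \right)} = U + U^{2}$ ($z{\left(U \right)} = U^{2} + U = U + U^{2}$)
$x{\left(t,Z \right)} = 40 + 10 t$
$\left(\frac{l}{-21428} - \frac{18523}{21839}\right) - \left(\left(11971 + 8703\right) + x{\left(98,z{\left(2 \right)} \right)}\right) = \left(- \frac{10683}{-21428} - \frac{18523}{21839}\right) - \left(\left(11971 + 8703\right) + \left(40 + 10 \cdot 98\right)\right) = \left(\left(-10683\right) \left(- \frac{1}{21428}\right) - \frac{18523}{21839}\right) - \left(20674 + \left(40 + 980\right)\right) = \left(\frac{10683}{21428} - \frac{18523}{21839}\right) - \left(20674 + 1020\right) = - \frac{163604807}{467966092} - 21694 = - \frac{10152220004655}{467966092}$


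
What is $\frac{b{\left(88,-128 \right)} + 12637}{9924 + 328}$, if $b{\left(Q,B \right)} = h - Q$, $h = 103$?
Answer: $\frac{3163}{2563} \approx 1.2341$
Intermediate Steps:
$b{\left(Q,B \right)} = 103 - Q$
$\frac{b{\left(88,-128 \right)} + 12637}{9924 + 328} = \frac{\left(103 - 88\right) + 12637}{9924 + 328} = \frac{\left(103 - 88\right) + 12637}{10252} = \left(15 + 12637\right) \frac{1}{10252} = 12652 \cdot \frac{1}{10252} = \frac{3163}{2563}$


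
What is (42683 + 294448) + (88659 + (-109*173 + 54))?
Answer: 406987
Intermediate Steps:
(42683 + 294448) + (88659 + (-109*173 + 54)) = 337131 + (88659 + (-18857 + 54)) = 337131 + (88659 - 18803) = 337131 + 69856 = 406987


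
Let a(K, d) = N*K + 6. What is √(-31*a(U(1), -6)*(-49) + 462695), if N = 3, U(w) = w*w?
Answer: √476366 ≈ 690.19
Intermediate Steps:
U(w) = w²
a(K, d) = 6 + 3*K (a(K, d) = 3*K + 6 = 6 + 3*K)
√(-31*a(U(1), -6)*(-49) + 462695) = √(-31*(6 + 3*1²)*(-49) + 462695) = √(-31*(6 + 3*1)*(-49) + 462695) = √(-31*(6 + 3)*(-49) + 462695) = √(-31*9*(-49) + 462695) = √(-279*(-49) + 462695) = √(13671 + 462695) = √476366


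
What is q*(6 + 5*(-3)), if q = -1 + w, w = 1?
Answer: 0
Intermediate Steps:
q = 0 (q = -1 + 1 = 0)
q*(6 + 5*(-3)) = 0*(6 + 5*(-3)) = 0*(6 - 15) = 0*(-9) = 0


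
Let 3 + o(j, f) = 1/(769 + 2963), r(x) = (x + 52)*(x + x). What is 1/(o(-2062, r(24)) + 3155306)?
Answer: 3732/11775590797 ≈ 3.1693e-7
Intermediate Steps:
r(x) = 2*x*(52 + x) (r(x) = (52 + x)*(2*x) = 2*x*(52 + x))
o(j, f) = -11195/3732 (o(j, f) = -3 + 1/(769 + 2963) = -3 + 1/3732 = -11195/3732)
1/(o(-2062, r(24)) + 3155306) = 1/(-11195/3732 + 3155306) = 1/(11775590797/3732) = 3732/11775590797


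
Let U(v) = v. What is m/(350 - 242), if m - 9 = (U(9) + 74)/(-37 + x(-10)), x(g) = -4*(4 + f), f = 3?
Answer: 251/3510 ≈ 0.071510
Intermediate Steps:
x(g) = -28 (x(g) = -4*(4 + 3) = -4*7 = -28)
m = 502/65 (m = 9 + (9 + 74)/(-37 - 28) = 9 + 83/(-65) = 9 + 83*(-1/65) = 9 - 83/65 = 502/65 ≈ 7.7231)
m/(350 - 242) = (502/65)/(350 - 242) = (502/65)/108 = (1/108)*(502/65) = 251/3510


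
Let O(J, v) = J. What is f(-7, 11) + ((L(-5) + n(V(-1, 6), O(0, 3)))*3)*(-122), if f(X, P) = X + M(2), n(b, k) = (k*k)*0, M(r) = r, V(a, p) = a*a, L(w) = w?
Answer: 1825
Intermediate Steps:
V(a, p) = a**2
n(b, k) = 0 (n(b, k) = k**2*0 = 0)
f(X, P) = 2 + X (f(X, P) = X + 2 = 2 + X)
f(-7, 11) + ((L(-5) + n(V(-1, 6), O(0, 3)))*3)*(-122) = (2 - 7) + ((-5 + 0)*3)*(-122) = -5 - 5*3*(-122) = -5 - 15*(-122) = -5 + 1830 = 1825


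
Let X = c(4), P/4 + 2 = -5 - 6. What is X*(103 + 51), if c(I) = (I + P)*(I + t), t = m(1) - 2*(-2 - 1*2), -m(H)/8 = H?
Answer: -29568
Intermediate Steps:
m(H) = -8*H
P = -52 (P = -8 + 4*(-5 - 6) = -8 + 4*(-11) = -8 - 44 = -52)
t = 0 (t = -8*1 - 2*(-2 - 1*2) = -8 - 2*(-2 - 2) = -8 - 2*(-4) = -8 + 8 = 0)
c(I) = I*(-52 + I) (c(I) = (I - 52)*(I + 0) = (-52 + I)*I = I*(-52 + I))
X = -192 (X = 4*(-52 + 4) = 4*(-48) = -192)
X*(103 + 51) = -192*(103 + 51) = -192*154 = -29568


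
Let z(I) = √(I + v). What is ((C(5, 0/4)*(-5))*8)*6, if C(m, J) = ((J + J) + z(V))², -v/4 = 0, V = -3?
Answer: 720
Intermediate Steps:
v = 0 (v = -4*0 = 0)
z(I) = √I (z(I) = √(I + 0) = √I)
C(m, J) = (2*J + I*√3)² (C(m, J) = ((J + J) + √(-3))² = (2*J + I*√3)²)
((C(5, 0/4)*(-5))*8)*6 = (((2*(0/4) + I*√3)²*(-5))*8)*6 = (((2*(0*(¼)) + I*√3)²*(-5))*8)*6 = (((2*0 + I*√3)²*(-5))*8)*6 = (((0 + I*√3)²*(-5))*8)*6 = (((I*√3)²*(-5))*8)*6 = (-3*(-5)*8)*6 = (15*8)*6 = 120*6 = 720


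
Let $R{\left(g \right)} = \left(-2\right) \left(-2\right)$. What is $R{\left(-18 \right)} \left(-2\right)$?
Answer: $-8$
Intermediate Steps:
$R{\left(g \right)} = 4$
$R{\left(-18 \right)} \left(-2\right) = 4 \left(-2\right) = -8$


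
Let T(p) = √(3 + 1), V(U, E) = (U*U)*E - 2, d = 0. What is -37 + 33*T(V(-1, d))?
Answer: 29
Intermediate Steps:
V(U, E) = -2 + E*U² (V(U, E) = U²*E - 2 = E*U² - 2 = -2 + E*U²)
T(p) = 2 (T(p) = √4 = 2)
-37 + 33*T(V(-1, d)) = -37 + 33*2 = -37 + 66 = 29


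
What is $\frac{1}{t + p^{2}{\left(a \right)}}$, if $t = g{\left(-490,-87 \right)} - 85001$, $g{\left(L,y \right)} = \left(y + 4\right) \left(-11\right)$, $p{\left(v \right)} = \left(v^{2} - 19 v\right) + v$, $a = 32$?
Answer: $\frac{1}{116616} \approx 8.5752 \cdot 10^{-6}$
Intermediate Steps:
$p{\left(v \right)} = v^{2} - 18 v$
$g{\left(L,y \right)} = -44 - 11 y$ ($g{\left(L,y \right)} = \left(4 + y\right) \left(-11\right) = -44 - 11 y$)
$t = -84088$ ($t = \left(-44 - -957\right) - 85001 = \left(-44 + 957\right) - 85001 = 913 - 85001 = -84088$)
$\frac{1}{t + p^{2}{\left(a \right)}} = \frac{1}{-84088 + \left(32 \left(-18 + 32\right)\right)^{2}} = \frac{1}{-84088 + \left(32 \cdot 14\right)^{2}} = \frac{1}{-84088 + 448^{2}} = \frac{1}{-84088 + 200704} = \frac{1}{116616}$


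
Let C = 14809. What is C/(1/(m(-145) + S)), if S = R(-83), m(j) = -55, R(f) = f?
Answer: -2043642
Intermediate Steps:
S = -83
C/(1/(m(-145) + S)) = 14809/(1/(-55 - 83)) = 14809/(1/(-138)) = 14809/(-1/138) = 14809*(-138) = -2043642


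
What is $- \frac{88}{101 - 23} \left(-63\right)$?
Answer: $\frac{924}{13} \approx 71.077$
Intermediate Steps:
$- \frac{88}{101 - 23} \left(-63\right) = - \frac{88}{78} \left(-63\right) = \left(-88\right) \frac{1}{78} \left(-63\right) = \left(- \frac{44}{39}\right) \left(-63\right) = \frac{924}{13}$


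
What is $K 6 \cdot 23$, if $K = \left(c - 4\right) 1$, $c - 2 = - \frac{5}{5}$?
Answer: $-414$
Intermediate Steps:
$c = 1$ ($c = 2 - \frac{5}{5} = 2 - 1 = 1$)
$K = -3$ ($K = \left(1 - 4\right) 1 = \left(-3\right) 1 = -3$)
$K 6 \cdot 23 = \left(-3\right) 6 \cdot 23 = \left(-18\right) 23 = -414$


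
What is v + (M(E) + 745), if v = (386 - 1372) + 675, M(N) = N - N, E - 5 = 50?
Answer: 434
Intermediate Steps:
E = 55 (E = 5 + 50 = 55)
M(N) = 0
v = -311 (v = -986 + 675 = -311)
v + (M(E) + 745) = -311 + (0 + 745) = -311 + 745 = 434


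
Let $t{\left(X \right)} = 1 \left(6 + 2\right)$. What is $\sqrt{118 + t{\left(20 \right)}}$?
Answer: $3 \sqrt{14} \approx 11.225$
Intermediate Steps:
$t{\left(X \right)} = 8$ ($t{\left(X \right)} = 1 \cdot 8 = 8$)
$\sqrt{118 + t{\left(20 \right)}} = \sqrt{118 + 8} = \sqrt{126} = 3 \sqrt{14}$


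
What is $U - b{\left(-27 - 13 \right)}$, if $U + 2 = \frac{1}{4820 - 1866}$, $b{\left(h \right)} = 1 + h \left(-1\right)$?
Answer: $- \frac{127021}{2954} \approx -43.0$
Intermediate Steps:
$b{\left(h \right)} = 1 - h$
$U = - \frac{5907}{2954}$ ($U = -2 + \frac{1}{4820 - 1866} = -2 + \frac{1}{2954} = - \frac{5907}{2954} \approx -1.9997$)
$U - b{\left(-27 - 13 \right)} = - \frac{5907}{2954} - \left(1 - \left(-27 - 13\right)\right) = - \frac{5907}{2954} - \left(1 - -40\right) = - \frac{5907}{2954} - \left(1 + 40\right) = - \frac{5907}{2954} - 41 = - \frac{127021}{2954}$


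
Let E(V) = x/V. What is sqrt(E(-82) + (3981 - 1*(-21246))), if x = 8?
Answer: sqrt(42406423)/41 ≈ 158.83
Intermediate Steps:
E(V) = 8/V
sqrt(E(-82) + (3981 - 1*(-21246))) = sqrt(8/(-82) + (3981 - 1*(-21246))) = sqrt(8*(-1/82) + (3981 + 21246)) = sqrt(-4/41 + 25227) = sqrt(1034303/41) = sqrt(42406423)/41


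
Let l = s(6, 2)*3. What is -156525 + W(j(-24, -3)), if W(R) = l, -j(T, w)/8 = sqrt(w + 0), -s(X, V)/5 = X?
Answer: -156615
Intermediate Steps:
s(X, V) = -5*X
j(T, w) = -8*sqrt(w) (j(T, w) = -8*sqrt(w + 0) = -8*sqrt(w))
l = -90 (l = -5*6*3 = -30*3 = -90)
W(R) = -90
-156525 + W(j(-24, -3)) = -156525 - 90 = -156615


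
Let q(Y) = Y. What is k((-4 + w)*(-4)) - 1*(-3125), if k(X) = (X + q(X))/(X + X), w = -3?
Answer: 3126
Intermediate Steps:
k(X) = 1 (k(X) = (X + X)/(X + X) = (2*X)/((2*X)) = (2*X)*(1/(2*X)) = 1)
k((-4 + w)*(-4)) - 1*(-3125) = 1 - 1*(-3125) = 1 + 3125 = 3126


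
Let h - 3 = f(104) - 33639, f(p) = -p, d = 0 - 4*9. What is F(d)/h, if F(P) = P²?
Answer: -324/8435 ≈ -0.038411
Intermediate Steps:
d = -36 (d = 0 - 36 = -36)
h = -33740 (h = 3 + (-1*104 - 33639) = 3 + (-104 - 33639) = 3 - 33743 = -33740)
F(d)/h = (-36)²/(-33740) = 1296*(-1/33740) = -324/8435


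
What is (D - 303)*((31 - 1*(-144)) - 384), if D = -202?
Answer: 105545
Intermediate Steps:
(D - 303)*((31 - 1*(-144)) - 384) = (-202 - 303)*((31 - 1*(-144)) - 384) = -505*((31 + 144) - 384) = -505*(175 - 384) = -505*(-209) = 105545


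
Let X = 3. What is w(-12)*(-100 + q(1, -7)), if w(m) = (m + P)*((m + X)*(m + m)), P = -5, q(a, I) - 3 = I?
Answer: 381888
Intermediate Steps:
q(a, I) = 3 + I
w(m) = 2*m*(-5 + m)*(3 + m) (w(m) = (m - 5)*((m + 3)*(m + m)) = (-5 + m)*((3 + m)*(2*m)) = (-5 + m)*(2*m*(3 + m)) = 2*m*(-5 + m)*(3 + m))
w(-12)*(-100 + q(1, -7)) = (2*(-12)*(-15 + (-12)² - 2*(-12)))*(-100 + (3 - 7)) = (2*(-12)*(-15 + 144 + 24))*(-100 - 4) = (2*(-12)*153)*(-104) = -3672*(-104) = 381888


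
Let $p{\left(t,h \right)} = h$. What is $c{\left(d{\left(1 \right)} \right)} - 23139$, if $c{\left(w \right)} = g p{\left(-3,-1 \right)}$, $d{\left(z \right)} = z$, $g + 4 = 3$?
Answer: $-23138$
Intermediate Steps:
$g = -1$ ($g = -4 + 3 = -1$)
$c{\left(w \right)} = 1$ ($c{\left(w \right)} = \left(-1\right) \left(-1\right) = 1$)
$c{\left(d{\left(1 \right)} \right)} - 23139 = 1 - 23139 = -23138$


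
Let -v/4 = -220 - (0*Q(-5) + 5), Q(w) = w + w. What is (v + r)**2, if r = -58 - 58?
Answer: 614656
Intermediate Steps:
Q(w) = 2*w
r = -116
v = 900 (v = -4*(-220 - (0*(2*(-5)) + 5)) = -4*(-220 - (0*(-10) + 5)) = -4*(-220 - (0 + 5)) = -4*(-220 - 1*5) = -4*(-220 - 5) = -4*(-225) = 900)
(v + r)**2 = (900 - 116)**2 = 784**2 = 614656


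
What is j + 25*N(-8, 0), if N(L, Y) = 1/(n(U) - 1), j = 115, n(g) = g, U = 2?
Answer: 140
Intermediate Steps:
N(L, Y) = 1 (N(L, Y) = 1/(2 - 1) = 1/1 = 1)
j + 25*N(-8, 0) = 115 + 25*1 = 115 + 25 = 140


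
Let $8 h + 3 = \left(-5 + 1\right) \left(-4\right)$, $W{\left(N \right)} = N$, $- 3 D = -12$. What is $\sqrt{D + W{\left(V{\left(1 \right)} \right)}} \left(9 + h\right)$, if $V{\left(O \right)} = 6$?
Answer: $\frac{85 \sqrt{10}}{8} \approx 33.599$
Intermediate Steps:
$D = 4$ ($D = \left(- \frac{1}{3}\right) \left(-12\right) = 4$)
$h = \frac{13}{8}$ ($h = - \frac{3}{8} + \frac{\left(-5 + 1\right) \left(-4\right)}{8} = - \frac{3}{8} + \frac{\left(-4\right) \left(-4\right)}{8} = - \frac{3}{8} + \frac{1}{8} \cdot 16 = - \frac{3}{8} + 2 = \frac{13}{8} \approx 1.625$)
$\sqrt{D + W{\left(V{\left(1 \right)} \right)}} \left(9 + h\right) = \sqrt{4 + 6} \left(9 + \frac{13}{8}\right) = \sqrt{10} \cdot \frac{85}{8} = \frac{85 \sqrt{10}}{8}$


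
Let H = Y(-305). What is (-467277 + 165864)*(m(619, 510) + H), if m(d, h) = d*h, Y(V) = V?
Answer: -95061139005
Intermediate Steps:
H = -305
(-467277 + 165864)*(m(619, 510) + H) = (-467277 + 165864)*(619*510 - 305) = -301413*(315690 - 305) = -301413*315385 = -95061139005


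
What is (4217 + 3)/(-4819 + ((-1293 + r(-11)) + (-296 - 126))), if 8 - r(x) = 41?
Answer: -4220/6567 ≈ -0.64261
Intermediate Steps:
r(x) = -33 (r(x) = 8 - 1*41 = 8 - 41 = -33)
(4217 + 3)/(-4819 + ((-1293 + r(-11)) + (-296 - 126))) = (4217 + 3)/(-4819 + ((-1293 - 33) + (-296 - 126))) = 4220/(-4819 + (-1326 - 422)) = 4220/(-4819 - 1748) = 4220/(-6567) = 4220*(-1/6567) = -4220/6567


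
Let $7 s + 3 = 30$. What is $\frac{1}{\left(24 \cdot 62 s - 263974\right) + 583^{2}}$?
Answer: $\frac{7}{571581} \approx 1.2247 \cdot 10^{-5}$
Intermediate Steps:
$s = \frac{27}{7}$ ($s = - \frac{3}{7} + \frac{1}{7} \cdot 30 = - \frac{3}{7} + \frac{30}{7} = \frac{27}{7} \approx 3.8571$)
$\frac{1}{\left(24 \cdot 62 s - 263974\right) + 583^{2}} = \frac{1}{\left(24 \cdot 62 \cdot \frac{27}{7} - 263974\right) + 583^{2}} = \frac{1}{\left(1488 \cdot \frac{27}{7} - 263974\right) + 339889} = \frac{1}{\left(\frac{40176}{7} - 263974\right) + 339889} = \frac{1}{- \frac{1807642}{7} + 339889} = \frac{1}{\frac{571581}{7}} = \frac{7}{571581}$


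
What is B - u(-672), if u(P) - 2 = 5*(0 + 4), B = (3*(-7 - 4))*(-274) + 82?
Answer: 9102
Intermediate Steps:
B = 9124 (B = (3*(-11))*(-274) + 82 = -33*(-274) + 82 = 9042 + 82 = 9124)
u(P) = 22 (u(P) = 2 + 5*(0 + 4) = 2 + 5*4 = 2 + 20 = 22)
B - u(-672) = 9124 - 1*22 = 9124 - 22 = 9102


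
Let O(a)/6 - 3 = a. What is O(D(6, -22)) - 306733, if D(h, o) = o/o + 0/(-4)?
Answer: -306709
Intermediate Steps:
D(h, o) = 1 (D(h, o) = 1 + 0*(-1/4) = 1 + 0 = 1)
O(a) = 18 + 6*a
O(D(6, -22)) - 306733 = (18 + 6*1) - 306733 = (18 + 6) - 306733 = 24 - 306733 = -306709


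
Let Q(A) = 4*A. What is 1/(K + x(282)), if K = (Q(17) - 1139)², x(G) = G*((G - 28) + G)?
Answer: 1/1298193 ≈ 7.7030e-7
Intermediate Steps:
x(G) = G*(-28 + 2*G) (x(G) = G*((-28 + G) + G) = G*(-28 + 2*G))
K = 1147041 (K = (4*17 - 1139)² = (68 - 1139)² = (-1071)² = 1147041)
1/(K + x(282)) = 1/(1147041 + 2*282*(-14 + 282)) = 1/(1147041 + 2*282*268) = 1/(1147041 + 151152) = 1/1298193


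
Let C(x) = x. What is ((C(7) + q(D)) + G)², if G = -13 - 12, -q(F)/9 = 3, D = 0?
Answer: 2025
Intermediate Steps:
q(F) = -27 (q(F) = -9*3 = -27)
G = -25
((C(7) + q(D)) + G)² = ((7 - 27) - 25)² = (-20 - 25)² = (-45)² = 2025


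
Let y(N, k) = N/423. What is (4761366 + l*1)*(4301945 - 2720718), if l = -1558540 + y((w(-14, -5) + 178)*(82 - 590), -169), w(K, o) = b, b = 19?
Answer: 2142080819920094/423 ≈ 5.0640e+12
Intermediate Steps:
w(K, o) = 19
y(N, k) = N/423 (y(N, k) = N*(1/423) = N/423)
l = -659362496/423 (l = -1558540 + ((19 + 178)*(82 - 590))/423 = -1558540 + (197*(-508))/423 = -1558540 + (1/423)*(-100076) = -1558540 - 100076/423 = -659362496/423 ≈ -1.5588e+6)
(4761366 + l*1)*(4301945 - 2720718) = (4761366 - 659362496/423*1)*(4301945 - 2720718) = (4761366 - 659362496/423)*1581227 = (1354695322/423)*1581227 = 2142080819920094/423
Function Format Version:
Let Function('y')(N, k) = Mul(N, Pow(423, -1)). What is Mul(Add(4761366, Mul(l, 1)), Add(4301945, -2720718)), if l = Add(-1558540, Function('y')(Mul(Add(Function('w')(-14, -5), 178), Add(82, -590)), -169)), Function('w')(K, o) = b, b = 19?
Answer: Rational(2142080819920094, 423) ≈ 5.0640e+12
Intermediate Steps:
Function('w')(K, o) = 19
Function('y')(N, k) = Mul(Rational(1, 423), N) (Function('y')(N, k) = Mul(N, Rational(1, 423)) = Mul(Rational(1, 423), N))
l = Rational(-659362496, 423) (l = Add(-1558540, Mul(Rational(1, 423), Mul(Add(19, 178), Add(82, -590)))) = Add(-1558540, Mul(Rational(1, 423), Mul(197, -508))) = Add(-1558540, Mul(Rational(1, 423), -100076)) = Add(-1558540, Rational(-100076, 423)) = Rational(-659362496, 423) ≈ -1.5588e+6)
Mul(Add(4761366, Mul(l, 1)), Add(4301945, -2720718)) = Mul(Add(4761366, Mul(Rational(-659362496, 423), 1)), Add(4301945, -2720718)) = Mul(Add(4761366, Rational(-659362496, 423)), 1581227) = Mul(Rational(1354695322, 423), 1581227) = Rational(2142080819920094, 423)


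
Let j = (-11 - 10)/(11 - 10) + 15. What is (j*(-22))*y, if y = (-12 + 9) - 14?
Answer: -2244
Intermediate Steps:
y = -17 (y = -3 - 14 = -17)
j = -6 (j = -21/1 + 15 = -21*1 + 15 = -21 + 15 = -6)
(j*(-22))*y = -6*(-22)*(-17) = 132*(-17) = -2244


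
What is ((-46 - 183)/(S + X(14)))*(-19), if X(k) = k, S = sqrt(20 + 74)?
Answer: 30457/51 - 4351*sqrt(94)/102 ≈ 183.62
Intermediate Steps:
S = sqrt(94) ≈ 9.6954
((-46 - 183)/(S + X(14)))*(-19) = ((-46 - 183)/(sqrt(94) + 14))*(-19) = -229/(14 + sqrt(94))*(-19) = 4351/(14 + sqrt(94))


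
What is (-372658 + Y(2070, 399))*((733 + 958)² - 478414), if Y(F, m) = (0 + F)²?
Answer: 9315310322214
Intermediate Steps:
Y(F, m) = F²
(-372658 + Y(2070, 399))*((733 + 958)² - 478414) = (-372658 + 2070²)*((733 + 958)² - 478414) = (-372658 + 4284900)*(1691² - 478414) = 3912242*(2859481 - 478414) = 3912242*2381067 = 9315310322214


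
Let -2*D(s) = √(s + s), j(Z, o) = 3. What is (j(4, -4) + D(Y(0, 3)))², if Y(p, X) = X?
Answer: (6 - √6)²/4 ≈ 3.1515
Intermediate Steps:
D(s) = -√2*√s/2 (D(s) = -√(s + s)/2 = -√2*√s/2)
(j(4, -4) + D(Y(0, 3)))² = (3 - √2*√3/2)² = (3 - √6/2)²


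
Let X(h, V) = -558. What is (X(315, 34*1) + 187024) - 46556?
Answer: 139910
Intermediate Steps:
(X(315, 34*1) + 187024) - 46556 = (-558 + 187024) - 46556 = 186466 - 46556 = 139910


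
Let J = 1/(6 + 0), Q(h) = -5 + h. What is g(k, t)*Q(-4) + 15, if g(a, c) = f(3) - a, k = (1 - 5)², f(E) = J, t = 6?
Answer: 315/2 ≈ 157.50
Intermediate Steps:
J = ⅙ (J = 1/6 = ⅙ ≈ 0.16667)
f(E) = ⅙
k = 16 (k = (-4)² = 16)
g(a, c) = ⅙ - a
g(k, t)*Q(-4) + 15 = (⅙ - 1*16)*(-5 - 4) + 15 = (⅙ - 16)*(-9) + 15 = -95/6*(-9) + 15 = 285/2 + 15 = 315/2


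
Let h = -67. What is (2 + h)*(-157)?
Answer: 10205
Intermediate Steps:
(2 + h)*(-157) = (2 - 67)*(-157) = -65*(-157) = 10205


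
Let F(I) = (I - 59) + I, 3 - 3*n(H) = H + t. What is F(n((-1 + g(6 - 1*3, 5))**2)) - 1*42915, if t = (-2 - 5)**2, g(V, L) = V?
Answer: -129022/3 ≈ -43007.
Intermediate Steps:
t = 49 (t = (-7)**2 = 49)
n(H) = -46/3 - H/3 (n(H) = 1 - (H + 49)/3 = 1 - (49 + H)/3 = 1 + (-49/3 - H/3) = -46/3 - H/3)
F(I) = -59 + 2*I (F(I) = (-59 + I) + I = -59 + 2*I)
F(n((-1 + g(6 - 1*3, 5))**2)) - 1*42915 = (-59 + 2*(-46/3 - (-1 + (6 - 1*3))**2/3)) - 1*42915 = (-59 + 2*(-46/3 - (-1 + (6 - 3))**2/3)) - 42915 = (-59 + 2*(-46/3 - (-1 + 3)**2/3)) - 42915 = (-59 + 2*(-46/3 - 1/3*2**2)) - 42915 = (-59 + 2*(-46/3 - 1/3*4)) - 42915 = (-59 + 2*(-46/3 - 4/3)) - 42915 = (-59 + 2*(-50/3)) - 42915 = (-59 - 100/3) - 42915 = -277/3 - 42915 = -129022/3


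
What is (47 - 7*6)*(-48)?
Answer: -240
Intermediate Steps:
(47 - 7*6)*(-48) = (47 - 42)*(-48) = 5*(-48) = -240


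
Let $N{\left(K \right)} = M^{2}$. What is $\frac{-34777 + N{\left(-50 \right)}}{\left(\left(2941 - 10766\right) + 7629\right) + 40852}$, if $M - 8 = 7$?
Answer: $- \frac{617}{726} \approx -0.84986$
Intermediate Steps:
$M = 15$ ($M = 8 + 7 = 15$)
$N{\left(K \right)} = 225$ ($N{\left(K \right)} = 15^{2} = 225$)
$\frac{-34777 + N{\left(-50 \right)}}{\left(\left(2941 - 10766\right) + 7629\right) + 40852} = \frac{-34777 + 225}{\left(\left(2941 - 10766\right) + 7629\right) + 40852} = - \frac{34552}{\left(-7825 + 7629\right) + 40852} = - \frac{34552}{-196 + 40852} = - \frac{34552}{40656} = \left(-34552\right) \frac{1}{40656} = - \frac{617}{726}$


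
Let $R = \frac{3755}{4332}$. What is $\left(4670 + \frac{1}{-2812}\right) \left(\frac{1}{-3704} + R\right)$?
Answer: $\frac{45647584769833}{11280146784} \approx 4046.7$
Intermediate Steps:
$R = \frac{3755}{4332}$ ($R = 3755 \cdot \frac{1}{4332} = \frac{3755}{4332} \approx 0.86681$)
$\left(4670 + \frac{1}{-2812}\right) \left(\frac{1}{-3704} + R\right) = \left(4670 + \frac{1}{-2812}\right) \left(\frac{1}{-3704} + \frac{3755}{4332}\right) = \left(4670 - \frac{1}{2812}\right) \left(- \frac{1}{3704} + \frac{3755}{4332}\right) = \frac{13132039}{2812} \cdot \frac{3476047}{4011432} = \frac{45647584769833}{11280146784}$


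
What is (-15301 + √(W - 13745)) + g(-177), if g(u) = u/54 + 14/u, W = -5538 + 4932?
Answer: -16253227/1062 + I*√14351 ≈ -15304.0 + 119.8*I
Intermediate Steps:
W = -606
g(u) = 14/u + u/54 (g(u) = u*(1/54) + 14/u = u/54 + 14/u = 14/u + u/54)
(-15301 + √(W - 13745)) + g(-177) = (-15301 + √(-606 - 13745)) + (14/(-177) + (1/54)*(-177)) = (-15301 + √(-14351)) + (14*(-1/177) - 59/18) = (-15301 + I*√14351) + (-14/177 - 59/18) = (-15301 + I*√14351) - 3565/1062 = -16253227/1062 + I*√14351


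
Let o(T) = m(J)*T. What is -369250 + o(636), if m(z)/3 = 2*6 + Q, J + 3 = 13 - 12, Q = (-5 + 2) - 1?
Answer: -353986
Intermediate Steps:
Q = -4 (Q = -3 - 1 = -4)
J = -2 (J = -3 + (13 - 12) = -3 + 1 = -2)
m(z) = 24 (m(z) = 3*(2*6 - 4) = 3*(12 - 4) = 3*8 = 24)
o(T) = 24*T
-369250 + o(636) = -369250 + 24*636 = -369250 + 15264 = -353986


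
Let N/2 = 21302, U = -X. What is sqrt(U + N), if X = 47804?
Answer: 20*I*sqrt(13) ≈ 72.111*I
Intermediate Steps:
U = -47804 (U = -1*47804 = -47804)
N = 42604 (N = 2*21302 = 42604)
sqrt(U + N) = sqrt(-47804 + 42604) = sqrt(-5200) = 20*I*sqrt(13)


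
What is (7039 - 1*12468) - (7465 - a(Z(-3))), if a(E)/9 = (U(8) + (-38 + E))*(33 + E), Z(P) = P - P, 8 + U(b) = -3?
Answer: -27447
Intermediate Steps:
U(b) = -11 (U(b) = -8 - 3 = -11)
Z(P) = 0
a(E) = 9*(-49 + E)*(33 + E) (a(E) = 9*((-11 + (-38 + E))*(33 + E)) = 9*((-49 + E)*(33 + E)) = 9*(-49 + E)*(33 + E))
(7039 - 1*12468) - (7465 - a(Z(-3))) = (7039 - 1*12468) - (7465 - (-14553 - 144*0 + 9*0**2)) = (7039 - 12468) - (7465 - (-14553 + 0 + 9*0)) = -5429 - (7465 - (-14553 + 0 + 0)) = -5429 - (7465 - 1*(-14553)) = -5429 - (7465 + 14553) = -5429 - 1*22018 = -5429 - 22018 = -27447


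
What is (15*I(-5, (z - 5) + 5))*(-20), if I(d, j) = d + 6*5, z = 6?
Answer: -7500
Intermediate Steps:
I(d, j) = 30 + d (I(d, j) = d + 30 = 30 + d)
(15*I(-5, (z - 5) + 5))*(-20) = (15*(30 - 5))*(-20) = (15*25)*(-20) = 375*(-20) = -7500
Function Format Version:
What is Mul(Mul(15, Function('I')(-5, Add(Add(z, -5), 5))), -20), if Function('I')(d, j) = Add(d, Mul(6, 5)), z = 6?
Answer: -7500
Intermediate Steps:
Function('I')(d, j) = Add(30, d) (Function('I')(d, j) = Add(d, 30) = Add(30, d))
Mul(Mul(15, Function('I')(-5, Add(Add(z, -5), 5))), -20) = Mul(Mul(15, Add(30, -5)), -20) = Mul(Mul(15, 25), -20) = Mul(375, -20) = -7500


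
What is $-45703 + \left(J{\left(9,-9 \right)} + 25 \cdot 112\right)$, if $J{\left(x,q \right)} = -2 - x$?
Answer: $-42914$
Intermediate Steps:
$-45703 + \left(J{\left(9,-9 \right)} + 25 \cdot 112\right) = -45703 + \left(\left(-2 - 9\right) + 25 \cdot 112\right) = -45703 + \left(\left(-2 - 9\right) + 2800\right) = -45703 + \left(-11 + 2800\right) = -45703 + 2789 = -42914$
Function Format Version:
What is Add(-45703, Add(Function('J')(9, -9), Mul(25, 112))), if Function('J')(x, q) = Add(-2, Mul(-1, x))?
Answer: -42914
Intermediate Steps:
Add(-45703, Add(Function('J')(9, -9), Mul(25, 112))) = Add(-45703, Add(Add(-2, Mul(-1, 9)), Mul(25, 112))) = Add(-45703, Add(Add(-2, -9), 2800)) = Add(-45703, Add(-11, 2800)) = Add(-45703, 2789) = -42914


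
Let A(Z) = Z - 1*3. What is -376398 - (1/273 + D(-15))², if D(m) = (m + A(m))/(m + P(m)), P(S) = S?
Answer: -2805265732369/7452900 ≈ -3.7640e+5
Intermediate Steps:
A(Z) = -3 + Z (A(Z) = Z - 3 = -3 + Z)
D(m) = (-3 + 2*m)/(2*m) (D(m) = (m + (-3 + m))/(m + m) = (-3 + 2*m)/((2*m)) = (-3 + 2*m)*(1/(2*m)) = (-3 + 2*m)/(2*m))
-376398 - (1/273 + D(-15))² = -376398 - (1/273 + (-3/2 - 15)/(-15))² = -376398 - (1/273 - 1/15*(-33/2))² = -376398 - (1/273 + 11/10)² = -376398 - (3013/2730)² = -376398 - 1*9078169/7452900 = -376398 - 9078169/7452900 = -2805265732369/7452900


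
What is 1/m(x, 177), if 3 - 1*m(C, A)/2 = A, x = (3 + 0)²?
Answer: -1/348 ≈ -0.0028736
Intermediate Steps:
x = 9 (x = 3² = 9)
m(C, A) = 6 - 2*A
1/m(x, 177) = 1/(6 - 2*177) = 1/(6 - 354) = 1/(-348) = -1/348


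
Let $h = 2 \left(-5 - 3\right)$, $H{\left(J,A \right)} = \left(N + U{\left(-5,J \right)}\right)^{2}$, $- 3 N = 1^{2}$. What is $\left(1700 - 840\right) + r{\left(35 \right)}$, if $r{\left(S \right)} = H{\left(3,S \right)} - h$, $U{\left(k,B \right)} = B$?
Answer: $\frac{7948}{9} \approx 883.11$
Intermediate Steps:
$N = - \frac{1}{3}$ ($N = - \frac{1^{2}}{3} = \left(- \frac{1}{3}\right) 1 = - \frac{1}{3} \approx -0.33333$)
$H{\left(J,A \right)} = \left(- \frac{1}{3} + J\right)^{2}$
$h = -16$ ($h = 2 \left(-8\right) = -16$)
$r{\left(S \right)} = \frac{208}{9}$ ($r{\left(S \right)} = \frac{\left(-1 + 3 \cdot 3\right)^{2}}{9} - -16 = \frac{\left(-1 + 9\right)^{2}}{9} + 16 = \frac{8^{2}}{9} + 16 = \frac{1}{9} \cdot 64 + 16 = \frac{64}{9} + 16 = \frac{208}{9}$)
$\left(1700 - 840\right) + r{\left(35 \right)} = \left(1700 - 840\right) + \frac{208}{9} = 860 + \frac{208}{9} = \frac{7948}{9}$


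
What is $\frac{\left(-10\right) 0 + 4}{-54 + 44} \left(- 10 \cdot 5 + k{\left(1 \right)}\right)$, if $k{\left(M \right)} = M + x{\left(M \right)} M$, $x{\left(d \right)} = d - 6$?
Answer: $\frac{108}{5} \approx 21.6$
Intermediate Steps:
$x{\left(d \right)} = -6 + d$ ($x{\left(d \right)} = d - 6 = -6 + d$)
$k{\left(M \right)} = M + M \left(-6 + M\right)$ ($k{\left(M \right)} = M + \left(-6 + M\right) M = M + M \left(-6 + M\right)$)
$\frac{\left(-10\right) 0 + 4}{-54 + 44} \left(- 10 \cdot 5 + k{\left(1 \right)}\right) = \frac{\left(-10\right) 0 + 4}{-54 + 44} \left(- 10 \cdot 5 + 1 \left(-5 + 1\right)\right) = \frac{0 + 4}{-10} \left(\left(-1\right) 50 + 1 \left(-4\right)\right) = 4 \left(- \frac{1}{10}\right) \left(-50 - 4\right) = \left(- \frac{2}{5}\right) \left(-54\right) = \frac{108}{5}$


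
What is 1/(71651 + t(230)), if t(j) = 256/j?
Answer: 115/8239993 ≈ 1.3956e-5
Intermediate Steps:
1/(71651 + t(230)) = 1/(71651 + 256/230) = 1/(71651 + 256*(1/230)) = 1/(71651 + 128/115) = 1/(8239993/115) = 115/8239993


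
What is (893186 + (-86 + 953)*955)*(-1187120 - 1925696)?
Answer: -5357688627536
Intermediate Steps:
(893186 + (-86 + 953)*955)*(-1187120 - 1925696) = (893186 + 867*955)*(-3112816) = (893186 + 827985)*(-3112816) = 1721171*(-3112816) = -5357688627536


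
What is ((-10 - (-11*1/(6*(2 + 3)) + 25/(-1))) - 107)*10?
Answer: -2749/3 ≈ -916.33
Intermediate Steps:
((-10 - (-11*1/(6*(2 + 3)) + 25/(-1))) - 107)*10 = ((-10 - (-11/(6*5) + 25*(-1))) - 107)*10 = ((-10 - (-11/30 - 25)) - 107)*10 = ((-10 - 1*(-761/30)) - 107)*10 = ((-10 + 761/30) - 107)*10 = (461/30 - 107)*10 = -2749/30*10 = -2749/3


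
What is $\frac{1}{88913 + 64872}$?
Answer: $\frac{1}{153785} \approx 6.5026 \cdot 10^{-6}$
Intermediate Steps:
$\frac{1}{88913 + 64872} = \frac{1}{153785}$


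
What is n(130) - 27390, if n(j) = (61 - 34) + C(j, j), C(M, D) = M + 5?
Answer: -27228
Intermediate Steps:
C(M, D) = 5 + M
n(j) = 32 + j (n(j) = (61 - 34) + (5 + j) = 27 + (5 + j) = 32 + j)
n(130) - 27390 = (32 + 130) - 27390 = 162 - 27390 = -27228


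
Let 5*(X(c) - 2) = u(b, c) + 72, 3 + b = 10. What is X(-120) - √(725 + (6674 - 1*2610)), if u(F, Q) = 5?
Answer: 87/5 - √4789 ≈ -51.803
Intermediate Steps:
b = 7 (b = -3 + 10 = 7)
X(c) = 87/5 (X(c) = 2 + (5 + 72)/5 = 2 + (⅕)*77 = 2 + 77/5 = 87/5)
X(-120) - √(725 + (6674 - 1*2610)) = 87/5 - √(725 + (6674 - 1*2610)) = 87/5 - √(725 + (6674 - 2610)) = 87/5 - √(725 + 4064) = 87/5 - √4789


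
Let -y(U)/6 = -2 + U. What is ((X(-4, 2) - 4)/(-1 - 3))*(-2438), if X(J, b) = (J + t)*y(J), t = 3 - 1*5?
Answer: -134090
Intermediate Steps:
t = -2 (t = 3 - 5 = -2)
y(U) = 12 - 6*U (y(U) = -6*(-2 + U) = 12 - 6*U)
X(J, b) = (-2 + J)*(12 - 6*J) (X(J, b) = (J - 2)*(12 - 6*J) = (-2 + J)*(12 - 6*J))
((X(-4, 2) - 4)/(-1 - 3))*(-2438) = ((-6*(-2 - 4)² - 4)/(-1 - 3))*(-2438) = ((-6*(-6)² - 4)/(-4))*(-2438) = ((-6*36 - 4)*(-¼))*(-2438) = ((-216 - 4)*(-¼))*(-2438) = -220*(-¼)*(-2438) = 55*(-2438) = -134090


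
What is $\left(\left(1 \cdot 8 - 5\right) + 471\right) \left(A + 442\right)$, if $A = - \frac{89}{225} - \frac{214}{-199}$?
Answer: $\frac{3131716262}{14925} \approx 2.0983 \cdot 10^{5}$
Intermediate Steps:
$A = \frac{30439}{44775}$ ($A = \left(-89\right) \frac{1}{225} - - \frac{214}{199} = - \frac{89}{225} + \frac{214}{199} = \frac{30439}{44775} \approx 0.67982$)
$\left(\left(1 \cdot 8 - 5\right) + 471\right) \left(A + 442\right) = \left(\left(1 \cdot 8 - 5\right) + 471\right) \left(\frac{30439}{44775} + 442\right) = \left(\left(8 - 5\right) + 471\right) \frac{19820989}{44775} = \left(3 + 471\right) \frac{19820989}{44775} = 474 \cdot \frac{19820989}{44775} = \frac{3131716262}{14925}$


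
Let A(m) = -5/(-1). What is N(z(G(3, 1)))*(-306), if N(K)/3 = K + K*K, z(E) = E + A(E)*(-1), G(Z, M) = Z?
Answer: -1836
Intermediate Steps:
A(m) = 5 (A(m) = -5*(-1) = 5)
z(E) = -5 + E (z(E) = E + 5*(-1) = E - 5 = -5 + E)
N(K) = 3*K + 3*K² (N(K) = 3*(K + K*K) = 3*(K + K²) = 3*K + 3*K²)
N(z(G(3, 1)))*(-306) = (3*(-5 + 3)*(1 + (-5 + 3)))*(-306) = (3*(-2)*(1 - 2))*(-306) = (3*(-2)*(-1))*(-306) = 6*(-306) = -1836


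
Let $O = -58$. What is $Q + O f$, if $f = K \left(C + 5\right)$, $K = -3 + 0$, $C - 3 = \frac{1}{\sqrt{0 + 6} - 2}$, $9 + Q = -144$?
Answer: $1413 + 87 \sqrt{6} \approx 1626.1$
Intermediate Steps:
$Q = -153$ ($Q = -9 - 144 = -153$)
$C = 3 + \frac{1}{-2 + \sqrt{6}}$ ($C = 3 + \frac{1}{\sqrt{0 + 6} - 2} = 3 + \frac{1}{\sqrt{6} - 2} = 3 + \frac{1}{-2 + \sqrt{6}} \approx 5.2247$)
$K = -3$
$f = -27 - \frac{3 \sqrt{6}}{2}$ ($f = - 3 \left(\left(4 + \frac{\sqrt{6}}{2}\right) + 5\right) = - 3 \left(9 + \frac{\sqrt{6}}{2}\right) = -27 - \frac{3 \sqrt{6}}{2} \approx -30.674$)
$Q + O f = -153 - 58 \left(-27 - \frac{3 \sqrt{6}}{2}\right) = -153 + \left(1566 + 87 \sqrt{6}\right) = 1413 + 87 \sqrt{6}$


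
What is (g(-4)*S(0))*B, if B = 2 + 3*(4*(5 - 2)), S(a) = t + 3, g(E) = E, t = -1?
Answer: -304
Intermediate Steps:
S(a) = 2 (S(a) = -1 + 3 = 2)
B = 38 (B = 2 + 3*(4*3) = 2 + 3*12 = 2 + 36 = 38)
(g(-4)*S(0))*B = -4*2*38 = -8*38 = -304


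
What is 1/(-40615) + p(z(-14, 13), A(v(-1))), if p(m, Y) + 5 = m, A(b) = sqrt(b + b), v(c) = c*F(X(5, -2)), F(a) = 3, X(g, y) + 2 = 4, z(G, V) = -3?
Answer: -324921/40615 ≈ -8.0000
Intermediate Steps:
X(g, y) = 2 (X(g, y) = -2 + 4 = 2)
v(c) = 3*c (v(c) = c*3 = 3*c)
A(b) = sqrt(2)*sqrt(b) (A(b) = sqrt(2*b) = sqrt(2)*sqrt(b))
p(m, Y) = -5 + m
1/(-40615) + p(z(-14, 13), A(v(-1))) = 1/(-40615) + (-5 - 3) = -1/40615 - 8 = -324921/40615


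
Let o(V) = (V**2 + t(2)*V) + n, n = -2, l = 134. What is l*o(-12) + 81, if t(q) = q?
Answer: 15893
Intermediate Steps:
o(V) = -2 + V**2 + 2*V (o(V) = (V**2 + 2*V) - 2 = -2 + V**2 + 2*V)
l*o(-12) + 81 = 134*(-2 + (-12)**2 + 2*(-12)) + 81 = 134*(-2 + 144 - 24) + 81 = 134*118 + 81 = 15812 + 81 = 15893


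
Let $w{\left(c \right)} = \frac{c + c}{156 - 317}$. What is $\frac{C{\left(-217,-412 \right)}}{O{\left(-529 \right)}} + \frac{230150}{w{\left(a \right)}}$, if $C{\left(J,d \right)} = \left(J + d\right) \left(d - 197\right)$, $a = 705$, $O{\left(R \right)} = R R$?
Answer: $- \frac{1036873027414}{39457581} \approx -26278.0$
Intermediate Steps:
$O{\left(R \right)} = R^{2}$
$w{\left(c \right)} = - \frac{2 c}{161}$ ($w{\left(c \right)} = \frac{2 c}{-161} = 2 c \left(- \frac{1}{161}\right) = - \frac{2 c}{161}$)
$C{\left(J,d \right)} = \left(-197 + d\right) \left(J + d\right)$ ($C{\left(J,d \right)} = \left(J + d\right) \left(-197 + d\right) = \left(-197 + d\right) \left(J + d\right)$)
$\frac{C{\left(-217,-412 \right)}}{O{\left(-529 \right)}} + \frac{230150}{w{\left(a \right)}} = \frac{\left(-412\right)^{2} - -42749 - -81164 - -89404}{\left(-529\right)^{2}} + \frac{230150}{\left(- \frac{2}{161}\right) 705} = \frac{169744 + 42749 + 81164 + 89404}{279841} + \frac{230150}{- \frac{1410}{161}} = 383061 \cdot \frac{1}{279841} + 230150 \left(- \frac{161}{1410}\right) = \frac{383061}{279841} - \frac{3705415}{141} = - \frac{1036873027414}{39457581}$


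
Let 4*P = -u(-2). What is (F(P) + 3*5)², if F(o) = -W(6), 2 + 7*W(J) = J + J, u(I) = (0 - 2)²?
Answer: 9025/49 ≈ 184.18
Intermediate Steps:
u(I) = 4 (u(I) = (-2)² = 4)
W(J) = -2/7 + 2*J/7 (W(J) = -2/7 + (J + J)/7 = -2/7 + (2*J)/7 = -2/7 + 2*J/7)
P = -1 (P = (-1*4)/4 = (¼)*(-4) = -1)
F(o) = -10/7 (F(o) = -(-2/7 + (2/7)*6) = -(-2/7 + 12/7) = -1*10/7 = -10/7)
(F(P) + 3*5)² = (-10/7 + 3*5)² = (-10/7 + 15)² = (95/7)² = 9025/49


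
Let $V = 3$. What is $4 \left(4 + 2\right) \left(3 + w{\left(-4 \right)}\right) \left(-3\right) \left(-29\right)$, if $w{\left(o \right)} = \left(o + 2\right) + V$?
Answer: $8352$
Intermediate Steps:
$w{\left(o \right)} = 5 + o$ ($w{\left(o \right)} = \left(o + 2\right) + 3 = \left(2 + o\right) + 3 = 5 + o$)
$4 \left(4 + 2\right) \left(3 + w{\left(-4 \right)}\right) \left(-3\right) \left(-29\right) = 4 \left(4 + 2\right) \left(3 + \left(5 - 4\right)\right) \left(-3\right) \left(-29\right) = 4 \cdot 6 \left(3 + 1\right) \left(-3\right) \left(-29\right) = 24 \cdot 4 \left(-3\right) \left(-29\right) = 24 \left(-12\right) \left(-29\right) = \left(-288\right) \left(-29\right) = 8352$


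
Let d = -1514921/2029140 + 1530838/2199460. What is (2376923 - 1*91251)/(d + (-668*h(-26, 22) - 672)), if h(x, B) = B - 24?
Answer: 510049108419783840/148160721001913 ≈ 3442.5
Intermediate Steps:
h(x, B) = -24 + B
d = -11286176167/223150613220 (d = -1514921*1/2029140 + 1530838*(1/2199460) = -1514921/2029140 + 765419/1099730 = -11286176167/223150613220 ≈ -0.050577)
(2376923 - 1*91251)/(d + (-668*h(-26, 22) - 672)) = (2376923 - 1*91251)/(-11286176167/223150613220 + (-668*(-24 + 22) - 672)) = (2376923 - 91251)/(-11286176167/223150613220 + (-668*(-2) - 672)) = 2285672/(-11286176167/223150613220 + (1336 - 672)) = 2285672/(-11286176167/223150613220 + 664) = 2285672/(148160721001913/223150613220) = 2285672*(223150613220/148160721001913) = 510049108419783840/148160721001913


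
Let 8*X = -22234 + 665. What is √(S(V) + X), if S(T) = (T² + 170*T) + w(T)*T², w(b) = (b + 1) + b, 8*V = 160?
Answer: 3*√31118/4 ≈ 132.30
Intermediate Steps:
V = 20 (V = (⅛)*160 = 20)
X = -21569/8 (X = (-22234 + 665)/8 = (⅛)*(-21569) = -21569/8 ≈ -2696.1)
w(b) = 1 + 2*b (w(b) = (1 + b) + b = 1 + 2*b)
S(T) = T² + 170*T + T²*(1 + 2*T) (S(T) = (T² + 170*T) + (1 + 2*T)*T² = (T² + 170*T) + T²*(1 + 2*T) = T² + 170*T + T²*(1 + 2*T))
√(S(V) + X) = √(2*20*(85 + 20 + 20²) - 21569/8) = √(2*20*(85 + 20 + 400) - 21569/8) = √(2*20*505 - 21569/8) = √(20200 - 21569/8) = √(140031/8) = 3*√31118/4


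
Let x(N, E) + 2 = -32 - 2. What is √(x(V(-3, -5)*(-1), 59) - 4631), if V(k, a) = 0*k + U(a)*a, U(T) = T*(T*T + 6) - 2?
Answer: I*√4667 ≈ 68.315*I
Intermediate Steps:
U(T) = -2 + T*(6 + T²) (U(T) = T*(T² + 6) - 2 = T*(6 + T²) - 2 = -2 + T*(6 + T²))
V(k, a) = a*(-2 + a³ + 6*a) (V(k, a) = 0*k + (-2 + a³ + 6*a)*a = 0 + a*(-2 + a³ + 6*a) = a*(-2 + a³ + 6*a))
x(N, E) = -36 (x(N, E) = -2 + (-32 - 2) = -2 - 34 = -36)
√(x(V(-3, -5)*(-1), 59) - 4631) = √(-36 - 4631) = √(-4667) = I*√4667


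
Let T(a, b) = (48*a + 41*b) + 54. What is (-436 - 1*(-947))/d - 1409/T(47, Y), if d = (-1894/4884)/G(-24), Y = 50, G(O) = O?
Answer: 130574945357/4128920 ≈ 31624.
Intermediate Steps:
T(a, b) = 54 + 41*b + 48*a (T(a, b) = (41*b + 48*a) + 54 = 54 + 41*b + 48*a)
d = 947/58608 (d = -1894/4884/(-24) = -1894*1/4884*(-1/24) = -947/2442*(-1/24) = 947/58608 ≈ 0.016158)
(-436 - 1*(-947))/d - 1409/T(47, Y) = (-436 - 1*(-947))/(947/58608) - 1409/(54 + 41*50 + 48*47) = (-436 + 947)*(58608/947) - 1409/(54 + 2050 + 2256) = 511*(58608/947) - 1409/4360 = 29948688/947 - 1409*1/4360 = 29948688/947 - 1409/4360 = 130574945357/4128920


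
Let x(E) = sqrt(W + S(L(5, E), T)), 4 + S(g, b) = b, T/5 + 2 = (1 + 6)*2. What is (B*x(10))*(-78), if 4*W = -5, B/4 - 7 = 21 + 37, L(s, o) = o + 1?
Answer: -10140*sqrt(219) ≈ -1.5006e+5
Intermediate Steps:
L(s, o) = 1 + o
T = 60 (T = -10 + 5*((1 + 6)*2) = -10 + 5*(7*2) = -10 + 5*14 = -10 + 70 = 60)
S(g, b) = -4 + b
B = 260 (B = 28 + 4*(21 + 37) = 28 + 4*58 = 28 + 232 = 260)
W = -5/4 (W = (1/4)*(-5) = -5/4 ≈ -1.2500)
x(E) = sqrt(219)/2 (x(E) = sqrt(-5/4 + (-4 + 60)) = sqrt(-5/4 + 56) = sqrt(219/4) = sqrt(219)/2)
(B*x(10))*(-78) = (260*(sqrt(219)/2))*(-78) = (130*sqrt(219))*(-78) = -10140*sqrt(219)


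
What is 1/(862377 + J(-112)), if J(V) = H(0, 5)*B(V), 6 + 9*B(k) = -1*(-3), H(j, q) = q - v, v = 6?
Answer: 3/2587132 ≈ 1.1596e-6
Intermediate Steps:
H(j, q) = -6 + q (H(j, q) = q - 1*6 = q - 6 = -6 + q)
B(k) = -⅓ (B(k) = -⅔ + (-1*(-3))/9 = -⅔ + (⅑)*3 = -⅔ + ⅓ = -⅓)
J(V) = ⅓ (J(V) = (-6 + 5)*(-⅓) = -1*(-⅓) = ⅓)
1/(862377 + J(-112)) = 1/(862377 + ⅓) = 1/(2587132/3) = 3/2587132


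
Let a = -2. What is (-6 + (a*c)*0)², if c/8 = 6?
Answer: 36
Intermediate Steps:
c = 48 (c = 8*6 = 48)
(-6 + (a*c)*0)² = (-6 - 2*48*0)² = (-6 - 96*0)² = (-6 + 0)² = (-6)² = 36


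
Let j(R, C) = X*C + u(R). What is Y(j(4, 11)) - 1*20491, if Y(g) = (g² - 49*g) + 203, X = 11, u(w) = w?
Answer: -10788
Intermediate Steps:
j(R, C) = R + 11*C (j(R, C) = 11*C + R = R + 11*C)
Y(g) = 203 + g² - 49*g
Y(j(4, 11)) - 1*20491 = (203 + (4 + 11*11)² - 49*(4 + 11*11)) - 1*20491 = (203 + (4 + 121)² - 49*(4 + 121)) - 20491 = (203 + 125² - 49*125) - 20491 = (203 + 15625 - 6125) - 20491 = 9703 - 20491 = -10788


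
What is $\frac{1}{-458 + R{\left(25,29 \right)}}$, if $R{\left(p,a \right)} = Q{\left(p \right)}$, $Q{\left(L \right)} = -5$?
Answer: $- \frac{1}{463} \approx -0.0021598$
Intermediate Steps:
$R{\left(p,a \right)} = -5$
$\frac{1}{-458 + R{\left(25,29 \right)}} = \frac{1}{-458 - 5} = \frac{1}{-463} = - \frac{1}{463}$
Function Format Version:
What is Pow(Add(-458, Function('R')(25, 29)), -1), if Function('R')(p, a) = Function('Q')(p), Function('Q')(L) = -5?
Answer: Rational(-1, 463) ≈ -0.0021598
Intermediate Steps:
Function('R')(p, a) = -5
Pow(Add(-458, Function('R')(25, 29)), -1) = Pow(Add(-458, -5), -1) = Pow(-463, -1) = Rational(-1, 463)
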